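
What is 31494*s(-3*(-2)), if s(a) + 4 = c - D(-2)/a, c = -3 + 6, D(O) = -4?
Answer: -10498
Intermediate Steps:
c = 3
s(a) = -1 + 4/a (s(a) = -4 + (3 - (-4)/a) = -4 + (3 + 4/a) = -1 + 4/a)
31494*s(-3*(-2)) = 31494*((4 - (-3)*(-2))/((-3*(-2)))) = 31494*((4 - 1*6)/6) = 31494*((4 - 6)/6) = 31494*((1/6)*(-2)) = 31494*(-1/3) = -10498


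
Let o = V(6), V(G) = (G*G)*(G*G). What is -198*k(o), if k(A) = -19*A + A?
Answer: 4618944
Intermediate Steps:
V(G) = G**4 (V(G) = G**2*G**2 = G**4)
o = 1296 (o = 6**4 = 1296)
k(A) = -18*A
-198*k(o) = -(-3564)*1296 = -198*(-23328) = 4618944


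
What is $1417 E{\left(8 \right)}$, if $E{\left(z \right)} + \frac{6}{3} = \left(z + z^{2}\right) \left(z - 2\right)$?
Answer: $609310$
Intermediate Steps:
$E{\left(z \right)} = -2 + \left(-2 + z\right) \left(z + z^{2}\right)$ ($E{\left(z \right)} = -2 + \left(z + z^{2}\right) \left(z - 2\right) = -2 + \left(z + z^{2}\right) \left(-2 + z\right) = -2 + \left(-2 + z\right) \left(z + z^{2}\right)$)
$1417 E{\left(8 \right)} = 1417 \left(-2 + 8^{3} - 8^{2} - 16\right) = 1417 \left(-2 + 512 - 64 - 16\right) = 1417 \cdot 430 = 609310$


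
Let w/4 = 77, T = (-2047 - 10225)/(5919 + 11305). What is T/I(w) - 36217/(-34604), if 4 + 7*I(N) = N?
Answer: 2916610419/2831091656 ≈ 1.0302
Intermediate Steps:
T = -1534/2153 (T = -12272/17224 = -12272*1/17224 = -1534/2153 ≈ -0.71249)
w = 308 (w = 4*77 = 308)
I(N) = -4/7 + N/7
T/I(w) - 36217/(-34604) = -1534/(2153*(-4/7 + (⅐)*308)) - 36217/(-34604) = -1534/(2153*(-4/7 + 44)) - 36217*(-1/34604) = -1534/(2153*304/7) + 36217/34604 = -1534/2153*7/304 + 36217/34604 = -5369/327256 + 36217/34604 = 2916610419/2831091656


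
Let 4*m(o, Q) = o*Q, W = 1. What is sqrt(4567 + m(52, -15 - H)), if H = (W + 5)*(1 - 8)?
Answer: sqrt(4918) ≈ 70.128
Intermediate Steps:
H = -42 (H = (1 + 5)*(1 - 8) = 6*(-7) = -42)
m(o, Q) = Q*o/4 (m(o, Q) = (o*Q)/4 = (Q*o)/4 = Q*o/4)
sqrt(4567 + m(52, -15 - H)) = sqrt(4567 + (1/4)*(-15 - 1*(-42))*52) = sqrt(4567 + (1/4)*(-15 + 42)*52) = sqrt(4567 + (1/4)*27*52) = sqrt(4567 + 351) = sqrt(4918)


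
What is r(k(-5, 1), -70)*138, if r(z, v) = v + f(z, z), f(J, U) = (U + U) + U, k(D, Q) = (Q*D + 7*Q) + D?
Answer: -10902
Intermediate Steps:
k(D, Q) = D + 7*Q + D*Q (k(D, Q) = (D*Q + 7*Q) + D = (7*Q + D*Q) + D = D + 7*Q + D*Q)
f(J, U) = 3*U (f(J, U) = 2*U + U = 3*U)
r(z, v) = v + 3*z
r(k(-5, 1), -70)*138 = (-70 + 3*(-5 + 7*1 - 5*1))*138 = (-70 + 3*(-5 + 7 - 5))*138 = (-70 + 3*(-3))*138 = (-70 - 9)*138 = -79*138 = -10902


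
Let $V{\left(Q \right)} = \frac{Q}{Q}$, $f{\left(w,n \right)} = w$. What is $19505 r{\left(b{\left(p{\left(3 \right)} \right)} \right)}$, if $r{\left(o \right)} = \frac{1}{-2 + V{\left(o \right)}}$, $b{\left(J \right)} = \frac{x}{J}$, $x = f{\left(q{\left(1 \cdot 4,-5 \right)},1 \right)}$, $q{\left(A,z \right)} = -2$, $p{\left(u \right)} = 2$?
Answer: $-19505$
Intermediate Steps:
$V{\left(Q \right)} = 1$
$x = -2$
$b{\left(J \right)} = - \frac{2}{J}$
$r{\left(o \right)} = -1$ ($r{\left(o \right)} = \frac{1}{-2 + 1} = \frac{1}{-1} = -1$)
$19505 r{\left(b{\left(p{\left(3 \right)} \right)} \right)} = 19505 \left(-1\right) = -19505$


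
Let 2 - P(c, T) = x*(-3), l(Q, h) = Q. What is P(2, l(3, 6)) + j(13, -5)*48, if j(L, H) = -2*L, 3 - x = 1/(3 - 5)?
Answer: -2471/2 ≈ -1235.5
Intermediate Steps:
x = 7/2 (x = 3 - 1/(3 - 5) = 3 - 1/(-2) = 3 - 1*(-1/2) = 3 + 1/2 = 7/2 ≈ 3.5000)
P(c, T) = 25/2 (P(c, T) = 2 - 7*(-3)/2 = 2 - 1*(-21/2) = 2 + 21/2 = 25/2)
P(2, l(3, 6)) + j(13, -5)*48 = 25/2 - 2*13*48 = 25/2 - 26*48 = 25/2 - 1248 = -2471/2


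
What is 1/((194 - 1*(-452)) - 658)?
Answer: -1/12 ≈ -0.083333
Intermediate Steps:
1/((194 - 1*(-452)) - 658) = 1/((194 + 452) - 658) = 1/(646 - 658) = 1/(-12) = -1/12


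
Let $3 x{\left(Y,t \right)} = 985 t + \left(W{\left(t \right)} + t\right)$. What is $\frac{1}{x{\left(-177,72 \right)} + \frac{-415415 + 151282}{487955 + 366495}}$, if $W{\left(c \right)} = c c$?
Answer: $\frac{854450}{21695930267} \approx 3.9383 \cdot 10^{-5}$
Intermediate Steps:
$W{\left(c \right)} = c^{2}$
$x{\left(Y,t \right)} = \frac{t^{2}}{3} + \frac{986 t}{3}$ ($x{\left(Y,t \right)} = \frac{985 t + \left(t^{2} + t\right)}{3} = \frac{985 t + \left(t + t^{2}\right)}{3} = \frac{t^{2} + 986 t}{3} = \frac{t^{2}}{3} + \frac{986 t}{3}$)
$\frac{1}{x{\left(-177,72 \right)} + \frac{-415415 + 151282}{487955 + 366495}} = \frac{1}{\frac{1}{3} \cdot 72 \left(986 + 72\right) + \frac{-415415 + 151282}{487955 + 366495}} = \frac{1}{\frac{1}{3} \cdot 72 \cdot 1058 - \frac{264133}{854450}} = \frac{1}{25392 - \frac{264133}{854450}} = \frac{1}{\frac{21695930267}{854450}} = \frac{854450}{21695930267}$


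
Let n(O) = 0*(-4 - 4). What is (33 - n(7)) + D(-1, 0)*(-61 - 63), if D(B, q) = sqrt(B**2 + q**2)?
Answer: -91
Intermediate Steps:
n(O) = 0 (n(O) = 0*(-8) = 0)
(33 - n(7)) + D(-1, 0)*(-61 - 63) = (33 - 1*0) + sqrt((-1)**2 + 0**2)*(-61 - 63) = (33 + 0) + sqrt(1 + 0)*(-124) = 33 + sqrt(1)*(-124) = 33 + 1*(-124) = 33 - 124 = -91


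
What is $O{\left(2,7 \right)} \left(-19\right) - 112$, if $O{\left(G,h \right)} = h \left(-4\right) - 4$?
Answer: $496$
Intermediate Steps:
$O{\left(G,h \right)} = -4 - 4 h$ ($O{\left(G,h \right)} = - 4 h - 4 = -4 - 4 h$)
$O{\left(2,7 \right)} \left(-19\right) - 112 = \left(-4 - 28\right) \left(-19\right) - 112 = \left(-32\right) \left(-19\right) - 112 = 608 - 112 = 496$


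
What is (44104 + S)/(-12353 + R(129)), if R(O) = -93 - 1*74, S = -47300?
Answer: 799/3130 ≈ 0.25527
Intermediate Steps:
R(O) = -167 (R(O) = -93 - 74 = -167)
(44104 + S)/(-12353 + R(129)) = (44104 - 47300)/(-12353 - 167) = -3196/(-12520) = -3196*(-1/12520) = 799/3130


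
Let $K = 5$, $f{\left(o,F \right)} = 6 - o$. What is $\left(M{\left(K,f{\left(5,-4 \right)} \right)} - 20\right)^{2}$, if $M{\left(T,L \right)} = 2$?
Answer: $324$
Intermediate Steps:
$\left(M{\left(K,f{\left(5,-4 \right)} \right)} - 20\right)^{2} = \left(2 - 20\right)^{2} = \left(-18\right)^{2} = 324$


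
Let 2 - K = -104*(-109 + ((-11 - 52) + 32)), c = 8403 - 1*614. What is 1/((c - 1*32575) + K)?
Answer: -1/39344 ≈ -2.5417e-5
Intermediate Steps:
c = 7789 (c = 8403 - 614 = 7789)
K = -14558 (K = 2 - (-104)*(-109 + ((-11 - 52) + 32)) = 2 - (-104)*(-109 + (-63 + 32)) = 2 - (-104)*(-109 - 31) = 2 - (-104)*(-140) = 2 - 1*14560 = 2 - 14560 = -14558)
1/((c - 1*32575) + K) = 1/((7789 - 1*32575) - 14558) = 1/((7789 - 32575) - 14558) = 1/(-24786 - 14558) = 1/(-39344) = -1/39344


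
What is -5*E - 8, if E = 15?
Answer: -83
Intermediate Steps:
-5*E - 8 = -5*15 - 8 = -75 - 8 = -83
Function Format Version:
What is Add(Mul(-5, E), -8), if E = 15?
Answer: -83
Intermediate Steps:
Add(Mul(-5, E), -8) = Add(Mul(-5, 15), -8) = Add(-75, -8) = -83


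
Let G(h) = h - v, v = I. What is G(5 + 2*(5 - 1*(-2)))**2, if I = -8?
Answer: 729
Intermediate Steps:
v = -8
G(h) = 8 + h (G(h) = h - 1*(-8) = h + 8 = 8 + h)
G(5 + 2*(5 - 1*(-2)))**2 = (8 + (5 + 2*(5 - 1*(-2))))**2 = (8 + (5 + 2*(5 + 2)))**2 = (8 + (5 + 2*7))**2 = (8 + (5 + 14))**2 = (8 + 19)**2 = 27**2 = 729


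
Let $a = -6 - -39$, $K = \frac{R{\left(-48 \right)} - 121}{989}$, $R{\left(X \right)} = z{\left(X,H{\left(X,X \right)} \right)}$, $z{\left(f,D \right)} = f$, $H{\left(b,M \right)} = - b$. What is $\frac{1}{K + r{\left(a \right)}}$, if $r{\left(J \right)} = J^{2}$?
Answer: $\frac{989}{1076852} \approx 0.00091842$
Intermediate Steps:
$R{\left(X \right)} = X$
$K = - \frac{169}{989}$ ($K = \frac{-48 - 121}{989} = \left(-169\right) \frac{1}{989} = - \frac{169}{989} \approx -0.17088$)
$a = 33$ ($a = -6 + 39 = 33$)
$\frac{1}{K + r{\left(a \right)}} = \frac{1}{- \frac{169}{989} + 33^{2}} = \frac{1}{- \frac{169}{989} + 1089} = \frac{1}{\frac{1076852}{989}} = \frac{989}{1076852}$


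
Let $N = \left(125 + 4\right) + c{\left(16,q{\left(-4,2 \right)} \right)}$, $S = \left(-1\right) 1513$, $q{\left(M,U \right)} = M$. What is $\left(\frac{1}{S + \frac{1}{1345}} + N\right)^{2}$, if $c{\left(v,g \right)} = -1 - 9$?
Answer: $\frac{58642313647386001}{4141159880256} \approx 14161.0$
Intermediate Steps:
$c{\left(v,g \right)} = -10$
$S = -1513$
$N = 119$ ($N = \left(125 + 4\right) - 10 = 129 - 10 = 119$)
$\left(\frac{1}{S + \frac{1}{1345}} + N\right)^{2} = \left(\frac{1}{-1513 + \frac{1}{1345}} + 119\right)^{2} = \left(\frac{1}{- \frac{2034984}{1345}} + 119\right)^{2} = \left(- \frac{1345}{2034984} + 119\right)^{2} = \left(\frac{242161751}{2034984}\right)^{2} = \frac{58642313647386001}{4141159880256}$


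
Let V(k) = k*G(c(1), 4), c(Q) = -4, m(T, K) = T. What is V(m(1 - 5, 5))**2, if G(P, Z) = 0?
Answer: 0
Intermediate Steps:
V(k) = 0 (V(k) = k*0 = 0)
V(m(1 - 5, 5))**2 = 0**2 = 0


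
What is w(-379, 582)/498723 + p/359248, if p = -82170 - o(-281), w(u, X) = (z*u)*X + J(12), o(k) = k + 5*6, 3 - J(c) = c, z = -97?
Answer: 2548545265233/59721746768 ≈ 42.674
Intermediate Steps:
J(c) = 3 - c
o(k) = 30 + k (o(k) = k + 30 = 30 + k)
w(u, X) = -9 - 97*X*u (w(u, X) = (-97*u)*X + (3 - 1*12) = -97*X*u + (3 - 12) = -97*X*u - 9 = -9 - 97*X*u)
p = -81919 (p = -82170 - (30 - 281) = -82170 - 1*(-251) = -82170 + 251 = -81919)
w(-379, 582)/498723 + p/359248 = (-9 - 97*582*(-379))/498723 - 81919/359248 = (-9 + 21396066)*(1/498723) - 81919*1/359248 = 21396057*(1/498723) - 81919/359248 = 7132019/166241 - 81919/359248 = 2548545265233/59721746768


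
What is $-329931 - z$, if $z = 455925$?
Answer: $-785856$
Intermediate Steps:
$-329931 - z = -329931 - 455925 = -785856$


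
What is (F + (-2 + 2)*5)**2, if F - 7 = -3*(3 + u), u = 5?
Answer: 289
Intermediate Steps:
F = -17 (F = 7 - 3*(3 + 5) = 7 - 3*8 = 7 - 24 = -17)
(F + (-2 + 2)*5)**2 = (-17 + (-2 + 2)*5)**2 = (-17 + 0*5)**2 = (-17 + 0)**2 = (-17)**2 = 289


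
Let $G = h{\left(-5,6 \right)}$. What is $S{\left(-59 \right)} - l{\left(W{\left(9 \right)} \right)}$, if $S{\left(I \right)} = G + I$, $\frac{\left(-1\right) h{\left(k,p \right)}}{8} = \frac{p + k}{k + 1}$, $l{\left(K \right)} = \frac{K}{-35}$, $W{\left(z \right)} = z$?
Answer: $- \frac{1986}{35} \approx -56.743$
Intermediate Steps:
$l{\left(K \right)} = - \frac{K}{35}$ ($l{\left(K \right)} = K \left(- \frac{1}{35}\right) = - \frac{K}{35}$)
$h{\left(k,p \right)} = - \frac{8 \left(k + p\right)}{1 + k}$ ($h{\left(k,p \right)} = - 8 \frac{p + k}{k + 1} = - 8 \frac{k + p}{1 + k} = - \frac{8 \left(k + p\right)}{1 + k}$)
$G = 2$ ($G = \frac{8 \left(\left(-1\right) \left(-5\right) - 6\right)}{1 - 5} = \frac{8 \left(5 - 6\right)}{-4} = 8 \left(- \frac{1}{4}\right) \left(-1\right) = 2$)
$S{\left(I \right)} = 2 + I$
$S{\left(-59 \right)} - l{\left(W{\left(9 \right)} \right)} = \left(2 - 59\right) - \left(- \frac{1}{35}\right) 9 = -57 - - \frac{9}{35} = -57 + \frac{9}{35} = - \frac{1986}{35}$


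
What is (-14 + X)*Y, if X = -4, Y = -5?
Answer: 90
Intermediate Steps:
(-14 + X)*Y = (-14 - 4)*(-5) = -18*(-5) = 90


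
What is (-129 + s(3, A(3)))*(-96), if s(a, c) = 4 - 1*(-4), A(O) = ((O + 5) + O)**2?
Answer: 11616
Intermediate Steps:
A(O) = (5 + 2*O)**2 (A(O) = ((5 + O) + O)**2 = (5 + 2*O)**2)
s(a, c) = 8 (s(a, c) = 4 + 4 = 8)
(-129 + s(3, A(3)))*(-96) = (-129 + 8)*(-96) = -121*(-96) = 11616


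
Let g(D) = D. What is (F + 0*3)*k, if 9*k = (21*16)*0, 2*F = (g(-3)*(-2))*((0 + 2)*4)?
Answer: 0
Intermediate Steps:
F = 24 (F = ((-3*(-2))*((0 + 2)*4))/2 = (6*(2*4))/2 = (6*8)/2 = (1/2)*48 = 24)
k = 0 (k = ((21*16)*0)/9 = (336*0)/9 = (1/9)*0 = 0)
(F + 0*3)*k = (24 + 0*3)*0 = (24 + 0)*0 = 24*0 = 0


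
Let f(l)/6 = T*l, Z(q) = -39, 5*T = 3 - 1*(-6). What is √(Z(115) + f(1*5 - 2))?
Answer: I*√165/5 ≈ 2.569*I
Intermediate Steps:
T = 9/5 (T = (3 - 1*(-6))/5 = (3 + 6)/5 = (⅕)*9 = 9/5 ≈ 1.8000)
f(l) = 54*l/5 (f(l) = 6*(9*l/5) = 54*l/5)
√(Z(115) + f(1*5 - 2)) = √(-39 + 54*(1*5 - 2)/5) = √(-39 + 54*(5 - 2)/5) = √(-39 + (54/5)*3) = √(-39 + 162/5) = √(-33/5) = I*√165/5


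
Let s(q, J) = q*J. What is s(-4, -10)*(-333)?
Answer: -13320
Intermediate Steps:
s(q, J) = J*q
s(-4, -10)*(-333) = -10*(-4)*(-333) = 40*(-333) = -13320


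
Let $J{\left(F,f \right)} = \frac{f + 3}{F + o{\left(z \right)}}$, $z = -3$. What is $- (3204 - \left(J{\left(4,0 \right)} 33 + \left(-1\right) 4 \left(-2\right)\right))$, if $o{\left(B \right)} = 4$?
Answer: $- \frac{25469}{8} \approx -3183.6$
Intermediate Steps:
$J{\left(F,f \right)} = \frac{3 + f}{4 + F}$ ($J{\left(F,f \right)} = \frac{f + 3}{F + 4} = \frac{3 + f}{4 + F}$)
$- (3204 - \left(J{\left(4,0 \right)} 33 + \left(-1\right) 4 \left(-2\right)\right)) = - (3204 - \left(\frac{3 + 0}{4 + 4} \cdot 33 + \left(-1\right) 4 \left(-2\right)\right)) = - (3204 - \left(\frac{1}{8} \cdot 3 \cdot 33 - -8\right)) = - (3204 - \left(\frac{1}{8} \cdot 3 \cdot 33 + 8\right)) = - (3204 - \left(\frac{3}{8} \cdot 33 + 8\right)) = - (3204 - \left(\frac{99}{8} + 8\right)) = - (3204 - \frac{163}{8}) = \left(-1\right) \frac{25469}{8} = - \frac{25469}{8}$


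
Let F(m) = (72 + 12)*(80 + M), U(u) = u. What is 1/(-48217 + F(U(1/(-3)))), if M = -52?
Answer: -1/45865 ≈ -2.1803e-5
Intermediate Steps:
F(m) = 2352 (F(m) = (72 + 12)*(80 - 52) = 84*28 = 2352)
1/(-48217 + F(U(1/(-3)))) = 1/(-48217 + 2352) = 1/(-45865) = -1/45865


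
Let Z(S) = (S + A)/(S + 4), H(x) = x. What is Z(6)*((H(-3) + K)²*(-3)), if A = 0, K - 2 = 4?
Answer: -81/5 ≈ -16.200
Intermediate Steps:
K = 6 (K = 2 + 4 = 6)
Z(S) = S/(4 + S) (Z(S) = (S + 0)/(S + 4) = S/(4 + S))
Z(6)*((H(-3) + K)²*(-3)) = (6/(4 + 6))*((-3 + 6)²*(-3)) = (6/10)*(3²*(-3)) = (6*(⅒))*(9*(-3)) = (⅗)*(-27) = -81/5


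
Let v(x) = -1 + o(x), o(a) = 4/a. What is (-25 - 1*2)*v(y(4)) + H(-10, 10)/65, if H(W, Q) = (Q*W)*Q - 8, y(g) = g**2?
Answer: 1233/260 ≈ 4.7423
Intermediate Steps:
v(x) = -1 + 4/x
H(W, Q) = -8 + W*Q**2 (H(W, Q) = W*Q**2 - 8 = -8 + W*Q**2)
(-25 - 1*2)*v(y(4)) + H(-10, 10)/65 = (-25 - 1*2)*((4 - 1*4**2)/(4**2)) + (-8 - 10*10**2)/65 = (-25 - 2)*((4 - 1*16)/16) + (-8 - 10*100)*(1/65) = -27*(4 - 16)/16 + (-8 - 1000)*(1/65) = -27*(-12)/16 - 1008*1/65 = -27*(-3/4) - 1008/65 = 81/4 - 1008/65 = 1233/260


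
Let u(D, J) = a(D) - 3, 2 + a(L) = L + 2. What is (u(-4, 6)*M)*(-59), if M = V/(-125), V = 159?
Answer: -65667/125 ≈ -525.34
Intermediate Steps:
a(L) = L (a(L) = -2 + (L + 2) = -2 + (2 + L) = L)
u(D, J) = -3 + D (u(D, J) = D - 3 = -3 + D)
M = -159/125 (M = 159/(-125) = 159*(-1/125) = -159/125 ≈ -1.2720)
(u(-4, 6)*M)*(-59) = ((-3 - 4)*(-159/125))*(-59) = -7*(-159/125)*(-59) = (1113/125)*(-59) = -65667/125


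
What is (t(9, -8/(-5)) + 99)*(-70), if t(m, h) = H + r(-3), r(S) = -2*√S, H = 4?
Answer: -7210 + 140*I*√3 ≈ -7210.0 + 242.49*I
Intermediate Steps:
t(m, h) = 4 - 2*I*√3
(t(9, -8/(-5)) + 99)*(-70) = ((4 - 2*I*√3) + 99)*(-70) = (103 - 2*I*√3)*(-70) = -7210 + 140*I*√3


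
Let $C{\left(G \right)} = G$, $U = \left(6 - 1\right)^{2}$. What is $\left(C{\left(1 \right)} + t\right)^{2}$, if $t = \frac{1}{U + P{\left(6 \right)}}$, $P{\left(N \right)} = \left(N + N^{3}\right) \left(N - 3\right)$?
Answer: $\frac{478864}{477481} \approx 1.0029$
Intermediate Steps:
$P{\left(N \right)} = \left(-3 + N\right) \left(N + N^{3}\right)$ ($P{\left(N \right)} = \left(N + N^{3}\right) \left(-3 + N\right) = \left(-3 + N\right) \left(N + N^{3}\right)$)
$U = 25$ ($U = 5^{2} = 25$)
$t = \frac{1}{691}$ ($t = \frac{1}{25 + 6 \left(-3 + 6 + 6^{3} - 3 \cdot 6^{2}\right)} = \frac{1}{25 + 6 \left(-3 + 6 + 216 - 108\right)} = \frac{1}{25 + 6 \cdot 111} = \frac{1}{25 + 666} = \frac{1}{691} \approx 0.0014472$)
$\left(C{\left(1 \right)} + t\right)^{2} = \left(1 + \frac{1}{691}\right)^{2} = \left(\frac{692}{691}\right)^{2} = \frac{478864}{477481}$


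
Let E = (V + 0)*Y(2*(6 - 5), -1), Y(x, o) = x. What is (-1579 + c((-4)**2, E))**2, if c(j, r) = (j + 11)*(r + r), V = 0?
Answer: 2493241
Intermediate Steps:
E = 0 (E = (0 + 0)*(2*(6 - 5)) = 0*(2*1) = 0*2 = 0)
c(j, r) = 2*r*(11 + j) (c(j, r) = (11 + j)*(2*r) = 2*r*(11 + j))
(-1579 + c((-4)**2, E))**2 = (-1579 + 2*0*(11 + (-4)**2))**2 = (-1579 + 2*0*(11 + 16))**2 = (-1579 + 2*0*27)**2 = (-1579 + 0)**2 = (-1579)**2 = 2493241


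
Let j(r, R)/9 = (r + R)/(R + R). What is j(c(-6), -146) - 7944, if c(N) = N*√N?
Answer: -15879/2 + 27*I*√6/146 ≈ -7939.5 + 0.45299*I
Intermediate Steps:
c(N) = N^(3/2)
j(r, R) = 9*(R + r)/(2*R) (j(r, R) = 9*((r + R)/(R + R)) = 9*((R + r)/((2*R))) = 9*((R + r)*(1/(2*R))) = 9*((R + r)/(2*R)) = 9*(R + r)/(2*R))
j(c(-6), -146) - 7944 = (9/2)*(-146 + (-6)^(3/2))/(-146) - 7944 = (9/2)*(-1/146)*(-146 - 6*I*√6) - 7944 = (9/2 + 27*I*√6/146) - 7944 = -15879/2 + 27*I*√6/146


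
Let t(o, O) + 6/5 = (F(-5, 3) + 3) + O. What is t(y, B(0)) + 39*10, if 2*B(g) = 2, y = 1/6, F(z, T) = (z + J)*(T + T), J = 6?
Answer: 1994/5 ≈ 398.80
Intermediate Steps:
F(z, T) = 2*T*(6 + z) (F(z, T) = (z + 6)*(T + T) = (6 + z)*(2*T) = 2*T*(6 + z))
y = ⅙ ≈ 0.16667
B(g) = 1 (B(g) = (½)*2 = 1)
t(o, O) = 39/5 + O (t(o, O) = -6/5 + ((2*3*(6 - 5) + 3) + O) = -6/5 + ((2*3*1 + 3) + O) = -6/5 + ((6 + 3) + O) = -6/5 + (9 + O) = 39/5 + O)
t(y, B(0)) + 39*10 = (39/5 + 1) + 39*10 = 44/5 + 390 = 1994/5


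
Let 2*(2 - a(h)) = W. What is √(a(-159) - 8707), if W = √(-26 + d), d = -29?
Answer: √(-34820 - 2*I*√55)/2 ≈ 0.019872 - 93.301*I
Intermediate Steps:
W = I*√55 (W = √(-26 - 29) = √(-55) = I*√55 ≈ 7.4162*I)
a(h) = 2 - I*√55/2
√(a(-159) - 8707) = √((2 - I*√55/2) - 8707) = √(-8705 - I*√55/2)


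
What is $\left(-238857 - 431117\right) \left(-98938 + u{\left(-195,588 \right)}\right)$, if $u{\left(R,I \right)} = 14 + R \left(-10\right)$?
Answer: $64970058676$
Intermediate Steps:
$u{\left(R,I \right)} = 14 - 10 R$
$\left(-238857 - 431117\right) \left(-98938 + u{\left(-195,588 \right)}\right) = \left(-238857 - 431117\right) \left(-98938 + \left(14 - -1950\right)\right) = - 669974 \left(-98938 + \left(14 + 1950\right)\right) = - 669974 \left(-98938 + 1964\right) = \left(-669974\right) \left(-96974\right) = 64970058676$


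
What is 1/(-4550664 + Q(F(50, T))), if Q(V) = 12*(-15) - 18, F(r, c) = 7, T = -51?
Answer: -1/4550862 ≈ -2.1974e-7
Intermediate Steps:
Q(V) = -198 (Q(V) = -180 - 18 = -198)
1/(-4550664 + Q(F(50, T))) = 1/(-4550664 - 198) = 1/(-4550862) = -1/4550862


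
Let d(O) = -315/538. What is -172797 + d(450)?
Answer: -92965101/538 ≈ -1.7280e+5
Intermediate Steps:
d(O) = -315/538 (d(O) = -315*1/538 = -315/538)
-172797 + d(450) = -172797 - 315/538 = -92965101/538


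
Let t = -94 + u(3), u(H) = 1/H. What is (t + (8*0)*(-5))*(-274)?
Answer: 76994/3 ≈ 25665.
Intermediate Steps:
t = -281/3 (t = -94 + 1/3 = -94 + ⅓ = -281/3 ≈ -93.667)
(t + (8*0)*(-5))*(-274) = (-281/3 + (8*0)*(-5))*(-274) = (-281/3 + 0*(-5))*(-274) = (-281/3 + 0)*(-274) = -281/3*(-274) = 76994/3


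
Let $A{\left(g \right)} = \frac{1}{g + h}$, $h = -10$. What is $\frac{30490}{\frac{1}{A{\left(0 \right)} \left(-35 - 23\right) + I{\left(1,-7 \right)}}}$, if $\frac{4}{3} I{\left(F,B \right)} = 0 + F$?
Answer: $\frac{399419}{2} \approx 1.9971 \cdot 10^{5}$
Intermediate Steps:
$I{\left(F,B \right)} = \frac{3 F}{4}$ ($I{\left(F,B \right)} = \frac{3 \left(0 + F\right)}{4} = \frac{3 F}{4}$)
$A{\left(g \right)} = \frac{1}{-10 + g}$ ($A{\left(g \right)} = \frac{1}{g - 10} = \frac{1}{-10 + g}$)
$\frac{30490}{\frac{1}{A{\left(0 \right)} \left(-35 - 23\right) + I{\left(1,-7 \right)}}} = \frac{30490}{\frac{1}{\frac{-35 - 23}{-10 + 0} + \frac{3}{4} \cdot 1}} = \frac{30490}{\frac{1}{\frac{1}{-10} \left(-58\right) + \frac{3}{4}}} = \frac{30490}{\frac{1}{\left(- \frac{1}{10}\right) \left(-58\right) + \frac{3}{4}}} = \frac{30490}{\frac{1}{\frac{29}{5} + \frac{3}{4}}} = \frac{30490}{\frac{1}{\frac{131}{20}}} = \frac{30490}{\frac{20}{131}} = 30490 \cdot \frac{131}{20} = \frac{399419}{2}$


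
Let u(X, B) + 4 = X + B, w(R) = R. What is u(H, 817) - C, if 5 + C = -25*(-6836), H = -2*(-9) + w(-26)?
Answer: -170090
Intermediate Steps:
H = -8 (H = -2*(-9) - 26 = 18 - 26 = -8)
u(X, B) = -4 + B + X (u(X, B) = -4 + (X + B) = -4 + (B + X) = -4 + B + X)
C = 170895 (C = -5 - 25*(-6836) = -5 + 170900 = 170895)
u(H, 817) - C = (-4 + 817 - 8) - 1*170895 = 805 - 170895 = -170090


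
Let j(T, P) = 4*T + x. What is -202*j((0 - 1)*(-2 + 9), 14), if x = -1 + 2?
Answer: 5454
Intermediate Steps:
x = 1
j(T, P) = 1 + 4*T (j(T, P) = 4*T + 1 = 1 + 4*T)
-202*j((0 - 1)*(-2 + 9), 14) = -202*(1 + 4*((0 - 1)*(-2 + 9))) = -202*(1 + 4*(-1*7)) = -202*(1 + 4*(-7)) = -202*(1 - 28) = -202*(-27) = 5454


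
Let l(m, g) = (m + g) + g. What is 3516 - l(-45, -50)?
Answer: 3661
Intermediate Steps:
l(m, g) = m + 2*g (l(m, g) = (g + m) + g = m + 2*g)
3516 - l(-45, -50) = 3516 - (-45 + 2*(-50)) = 3516 - (-45 - 100) = 3516 - 1*(-145) = 3516 + 145 = 3661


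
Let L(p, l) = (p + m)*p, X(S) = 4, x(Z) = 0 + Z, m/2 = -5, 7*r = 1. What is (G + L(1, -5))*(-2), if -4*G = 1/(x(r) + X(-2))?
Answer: 1051/58 ≈ 18.121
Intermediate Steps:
r = 1/7 (r = (1/7)*1 = 1/7 ≈ 0.14286)
m = -10 (m = 2*(-5) = -10)
x(Z) = Z
G = -7/116 (G = -1/(4*(1/7 + 4)) = -1/(4*29/7) = -1/4*7/29 = -7/116 ≈ -0.060345)
L(p, l) = p*(-10 + p) (L(p, l) = (p - 10)*p = (-10 + p)*p = p*(-10 + p))
(G + L(1, -5))*(-2) = (-7/116 + 1*(-10 + 1))*(-2) = (-7/116 + 1*(-9))*(-2) = (-7/116 - 9)*(-2) = -1051/116*(-2) = 1051/58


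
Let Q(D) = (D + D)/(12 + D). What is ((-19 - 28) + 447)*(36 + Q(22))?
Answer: 253600/17 ≈ 14918.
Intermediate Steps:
Q(D) = 2*D/(12 + D) (Q(D) = (2*D)/(12 + D) = 2*D/(12 + D))
((-19 - 28) + 447)*(36 + Q(22)) = ((-19 - 28) + 447)*(36 + 2*22/(12 + 22)) = (-47 + 447)*(36 + 2*22/34) = 400*(36 + 2*22*(1/34)) = 400*(36 + 22/17) = 400*(634/17) = 253600/17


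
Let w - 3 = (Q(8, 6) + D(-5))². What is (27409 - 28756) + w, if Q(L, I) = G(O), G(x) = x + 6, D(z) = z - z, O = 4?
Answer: -1244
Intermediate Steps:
D(z) = 0
G(x) = 6 + x
Q(L, I) = 10 (Q(L, I) = 6 + 4 = 10)
w = 103 (w = 3 + (10 + 0)² = 3 + 10² = 3 + 100 = 103)
(27409 - 28756) + w = (27409 - 28756) + 103 = -1347 + 103 = -1244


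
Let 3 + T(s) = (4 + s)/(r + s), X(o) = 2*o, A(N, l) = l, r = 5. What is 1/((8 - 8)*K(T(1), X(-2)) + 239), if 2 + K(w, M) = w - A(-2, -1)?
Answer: 1/239 ≈ 0.0041841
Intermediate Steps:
T(s) = -3 + (4 + s)/(5 + s)
K(w, M) = -1 + w (K(w, M) = -2 + (w - 1*(-1)) = -2 + (w + 1) = -2 + (1 + w) = -1 + w)
1/((8 - 8)*K(T(1), X(-2)) + 239) = 1/((8 - 8)*(-1 + (-11 - 2*1)/(5 + 1)) + 239) = 1/(0*(-1 + (-11 - 2)/6) + 239) = 1/(0*(-1 + (1/6)*(-13)) + 239) = 1/(0*(-1 - 13/6) + 239) = 1/(0*(-19/6) + 239) = 1/(0 + 239) = 1/239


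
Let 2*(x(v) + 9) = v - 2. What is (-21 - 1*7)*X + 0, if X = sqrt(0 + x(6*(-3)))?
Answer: -28*I*sqrt(19) ≈ -122.05*I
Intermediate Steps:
x(v) = -10 + v/2 (x(v) = -9 + (v - 2)/2 = -9 + (-2 + v)/2 = -9 + (-1 + v/2) = -10 + v/2)
X = I*sqrt(19) (X = sqrt(0 + (-10 + (6*(-3))/2)) = sqrt(0 + (-10 + (1/2)*(-18))) = sqrt(0 + (-10 - 9)) = sqrt(0 - 19) = sqrt(-19) = I*sqrt(19) ≈ 4.3589*I)
(-21 - 1*7)*X + 0 = (-21 - 1*7)*(I*sqrt(19)) + 0 = (-21 - 7)*(I*sqrt(19)) + 0 = -28*I*sqrt(19) + 0 = -28*I*sqrt(19)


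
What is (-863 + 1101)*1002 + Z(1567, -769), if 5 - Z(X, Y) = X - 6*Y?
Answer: 232300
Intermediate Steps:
Z(X, Y) = 5 - X + 6*Y (Z(X, Y) = 5 - (X - 6*Y) = 5 + (-X + 6*Y) = 5 - X + 6*Y)
(-863 + 1101)*1002 + Z(1567, -769) = (-863 + 1101)*1002 + (5 - 1*1567 + 6*(-769)) = 238*1002 + (5 - 1567 - 4614) = 238476 - 6176 = 232300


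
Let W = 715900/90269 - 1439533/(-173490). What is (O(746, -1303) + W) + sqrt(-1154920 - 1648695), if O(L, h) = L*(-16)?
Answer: -186672789820783/15660768810 + I*sqrt(2803615) ≈ -11920.0 + 1674.4*I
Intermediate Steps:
O(L, h) = -16*L
W = 254146695377/15660768810 (W = 715900*(1/90269) - 1439533*(-1/173490) = 715900/90269 + 1439533/173490 = 254146695377/15660768810 ≈ 16.228)
(O(746, -1303) + W) + sqrt(-1154920 - 1648695) = (-16*746 + 254146695377/15660768810) + sqrt(-1154920 - 1648695) = (-11936 + 254146695377/15660768810) + sqrt(-2803615) = -186672789820783/15660768810 + I*sqrt(2803615)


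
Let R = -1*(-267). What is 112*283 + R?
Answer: 31963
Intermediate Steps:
R = 267
112*283 + R = 112*283 + 267 = 31696 + 267 = 31963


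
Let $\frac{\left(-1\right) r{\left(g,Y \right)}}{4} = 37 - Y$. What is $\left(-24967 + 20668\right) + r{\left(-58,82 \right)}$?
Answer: $-4119$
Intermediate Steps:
$r{\left(g,Y \right)} = -148 + 4 Y$ ($r{\left(g,Y \right)} = - 4 \left(37 - Y\right) = -148 + 4 Y$)
$\left(-24967 + 20668\right) + r{\left(-58,82 \right)} = \left(-24967 + 20668\right) + \left(-148 + 4 \cdot 82\right) = -4299 + \left(-148 + 328\right) = -4299 + 180 = -4119$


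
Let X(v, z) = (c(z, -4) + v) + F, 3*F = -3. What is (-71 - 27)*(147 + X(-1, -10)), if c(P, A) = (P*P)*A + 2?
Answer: 24794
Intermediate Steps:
F = -1 (F = (⅓)*(-3) = -1)
c(P, A) = 2 + A*P² (c(P, A) = P²*A + 2 = A*P² + 2 = 2 + A*P²)
X(v, z) = 1 + v - 4*z² (X(v, z) = ((2 - 4*z²) + v) - 1 = (2 + v - 4*z²) - 1 = 1 + v - 4*z²)
(-71 - 27)*(147 + X(-1, -10)) = (-71 - 27)*(147 + (1 - 1 - 4*(-10)²)) = -98*(147 + (1 - 1 - 4*100)) = -98*(147 + (1 - 1 - 400)) = -98*(147 - 400) = -98*(-253) = 24794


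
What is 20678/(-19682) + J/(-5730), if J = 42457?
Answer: -477061807/56388930 ≈ -8.4602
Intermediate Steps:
20678/(-19682) + J/(-5730) = 20678/(-19682) + 42457/(-5730) = 20678*(-1/19682) + 42457*(-1/5730) = -10339/9841 - 42457/5730 = -477061807/56388930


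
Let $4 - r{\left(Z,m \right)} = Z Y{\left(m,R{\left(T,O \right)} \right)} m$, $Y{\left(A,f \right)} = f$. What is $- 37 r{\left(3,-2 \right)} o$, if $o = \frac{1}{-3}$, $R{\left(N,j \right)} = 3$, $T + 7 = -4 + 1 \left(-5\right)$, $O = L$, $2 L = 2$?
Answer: $\frac{814}{3} \approx 271.33$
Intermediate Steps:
$L = 1$ ($L = \frac{1}{2} \cdot 2 = 1$)
$O = 1$
$T = -16$ ($T = -7 + \left(-4 + 1 \left(-5\right)\right) = -7 - 9 = -16$)
$o = - \frac{1}{3} \approx -0.33333$
$r{\left(Z,m \right)} = 4 - 3 Z m$ ($r{\left(Z,m \right)} = 4 - Z 3 m = 4 - 3 Z m$)
$- 37 r{\left(3,-2 \right)} o = - 37 \left(4 - 9 \left(-2\right)\right) \left(- \frac{1}{3}\right) = - 37 \left(4 + 18\right) \left(- \frac{1}{3}\right) = \left(-37\right) 22 \left(- \frac{1}{3}\right) = \left(-814\right) \left(- \frac{1}{3}\right) = \frac{814}{3}$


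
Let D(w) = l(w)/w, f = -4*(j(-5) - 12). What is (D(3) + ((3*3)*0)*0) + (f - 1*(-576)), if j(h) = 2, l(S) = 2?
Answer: 1850/3 ≈ 616.67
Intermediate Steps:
f = 40 (f = -4*(2 - 12) = -4*(-10) = 40)
D(w) = 2/w
(D(3) + ((3*3)*0)*0) + (f - 1*(-576)) = (2/3 + ((3*3)*0)*0) + (40 - 1*(-576)) = (2*(⅓) + (9*0)*0) + (40 + 576) = (⅔ + 0*0) + 616 = (⅔ + 0) + 616 = ⅔ + 616 = 1850/3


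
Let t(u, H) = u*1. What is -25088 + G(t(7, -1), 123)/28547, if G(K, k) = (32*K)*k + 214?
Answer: -716159370/28547 ≈ -25087.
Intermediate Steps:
t(u, H) = u
G(K, k) = 214 + 32*K*k (G(K, k) = 32*K*k + 214 = 214 + 32*K*k)
-25088 + G(t(7, -1), 123)/28547 = -25088 + (214 + 32*7*123)/28547 = -25088 + (214 + 27552)*(1/28547) = -25088 + 27766*(1/28547) = -25088 + 27766/28547 = -716159370/28547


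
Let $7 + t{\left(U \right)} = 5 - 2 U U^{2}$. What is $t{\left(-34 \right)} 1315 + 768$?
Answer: $103367658$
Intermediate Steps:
$t{\left(U \right)} = -2 - 2 U^{3}$ ($t{\left(U \right)} = -7 - \left(-5 + 2 U U^{2}\right) = -7 - \left(-5 + 2 U^{3}\right) = -2 - 2 U^{3}$)
$t{\left(-34 \right)} 1315 + 768 = \left(-2 - 2 \left(-34\right)^{3}\right) 1315 + 768 = \left(-2 - -78608\right) 1315 + 768 = \left(-2 + 78608\right) 1315 + 768 = 78606 \cdot 1315 + 768 = 103366890 + 768 = 103367658$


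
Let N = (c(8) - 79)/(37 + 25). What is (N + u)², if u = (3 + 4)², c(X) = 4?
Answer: 8779369/3844 ≈ 2283.9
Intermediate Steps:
u = 49 (u = 7² = 49)
N = -75/62 (N = (4 - 79)/(37 + 25) = -75/62 ≈ -1.2097)
(N + u)² = (-75/62 + 49)² = (2963/62)² = 8779369/3844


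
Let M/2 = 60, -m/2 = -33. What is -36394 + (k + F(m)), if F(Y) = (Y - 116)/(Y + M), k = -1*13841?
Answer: -4671880/93 ≈ -50235.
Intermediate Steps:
m = 66 (m = -2*(-33) = 66)
M = 120 (M = 2*60 = 120)
k = -13841
F(Y) = (-116 + Y)/(120 + Y) (F(Y) = (Y - 116)/(Y + 120) = (-116 + Y)/(120 + Y))
-36394 + (k + F(m)) = -36394 + (-13841 + (-116 + 66)/(120 + 66)) = -36394 + (-13841 - 50/186) = -36394 + (-13841 + (1/186)*(-50)) = -36394 + (-13841 - 25/93) = -36394 - 1287238/93 = -4671880/93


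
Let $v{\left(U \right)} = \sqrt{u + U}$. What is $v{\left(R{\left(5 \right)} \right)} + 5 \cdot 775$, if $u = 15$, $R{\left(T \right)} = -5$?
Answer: $3875 + \sqrt{10} \approx 3878.2$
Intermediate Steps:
$v{\left(U \right)} = \sqrt{15 + U}$
$v{\left(R{\left(5 \right)} \right)} + 5 \cdot 775 = \sqrt{15 - 5} + 5 \cdot 775 = \sqrt{10} + 3875 = 3875 + \sqrt{10}$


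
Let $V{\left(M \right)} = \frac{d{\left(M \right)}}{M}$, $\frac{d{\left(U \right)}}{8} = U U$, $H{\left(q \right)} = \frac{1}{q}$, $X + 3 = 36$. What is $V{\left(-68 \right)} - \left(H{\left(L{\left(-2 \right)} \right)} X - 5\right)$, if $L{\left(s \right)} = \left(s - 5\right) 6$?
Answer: $- \frac{7535}{14} \approx -538.21$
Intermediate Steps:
$X = 33$ ($X = -3 + 36 = 33$)
$L{\left(s \right)} = -30 + 6 s$ ($L{\left(s \right)} = \left(-5 + s\right) 6 = -30 + 6 s$)
$d{\left(U \right)} = 8 U^{2}$ ($d{\left(U \right)} = 8 U U = 8 U^{2}$)
$V{\left(M \right)} = 8 M$ ($V{\left(M \right)} = \frac{8 M^{2}}{M} = 8 M$)
$V{\left(-68 \right)} - \left(H{\left(L{\left(-2 \right)} \right)} X - 5\right) = 8 \left(-68\right) - \left(\frac{1}{-30 + 6 \left(-2\right)} 33 - 5\right) = -544 - \left(\frac{1}{-30 - 12} \cdot 33 - 5\right) = -544 - \left(\frac{1}{-42} \cdot 33 - 5\right) = -544 - \left(\left(- \frac{1}{42}\right) 33 - 5\right) = -544 - \left(- \frac{11}{14} - 5\right) = -544 - - \frac{81}{14} = -544 + \frac{81}{14} = - \frac{7535}{14}$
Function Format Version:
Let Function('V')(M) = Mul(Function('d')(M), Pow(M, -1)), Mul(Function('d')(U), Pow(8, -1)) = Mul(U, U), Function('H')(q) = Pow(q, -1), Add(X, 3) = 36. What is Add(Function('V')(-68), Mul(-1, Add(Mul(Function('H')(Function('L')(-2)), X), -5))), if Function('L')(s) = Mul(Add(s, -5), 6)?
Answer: Rational(-7535, 14) ≈ -538.21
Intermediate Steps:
X = 33 (X = Add(-3, 36) = 33)
Function('L')(s) = Add(-30, Mul(6, s)) (Function('L')(s) = Mul(Add(-5, s), 6) = Add(-30, Mul(6, s)))
Function('d')(U) = Mul(8, Pow(U, 2)) (Function('d')(U) = Mul(8, Mul(U, U)) = Mul(8, Pow(U, 2)))
Function('V')(M) = Mul(8, M) (Function('V')(M) = Mul(Mul(8, Pow(M, 2)), Pow(M, -1)) = Mul(8, M))
Add(Function('V')(-68), Mul(-1, Add(Mul(Function('H')(Function('L')(-2)), X), -5))) = Add(Mul(8, -68), Mul(-1, Add(Mul(Pow(Add(-30, Mul(6, -2)), -1), 33), -5))) = Add(-544, Mul(-1, Add(Mul(Pow(Add(-30, -12), -1), 33), -5))) = Add(-544, Mul(-1, Add(Mul(Pow(-42, -1), 33), -5))) = Add(-544, Mul(-1, Add(Mul(Rational(-1, 42), 33), -5))) = Add(-544, Mul(-1, Add(Rational(-11, 14), -5))) = Add(-544, Mul(-1, Rational(-81, 14))) = Add(-544, Rational(81, 14)) = Rational(-7535, 14)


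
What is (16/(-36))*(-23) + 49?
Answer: 533/9 ≈ 59.222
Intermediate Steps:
(16/(-36))*(-23) + 49 = (16*(-1/36))*(-23) + 49 = -4/9*(-23) + 49 = 92/9 + 49 = 533/9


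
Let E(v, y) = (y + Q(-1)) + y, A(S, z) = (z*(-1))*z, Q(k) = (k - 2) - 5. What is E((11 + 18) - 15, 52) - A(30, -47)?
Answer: 2305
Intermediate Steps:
Q(k) = -7 + k (Q(k) = (-2 + k) - 5 = -7 + k)
A(S, z) = -z² (A(S, z) = (-z)*z = -z²)
E(v, y) = -8 + 2*y (E(v, y) = (y + (-7 - 1)) + y = (y - 8) + y = (-8 + y) + y = -8 + 2*y)
E((11 + 18) - 15, 52) - A(30, -47) = (-8 + 2*52) - (-1)*(-47)² = (-8 + 104) - (-1)*2209 = 96 - 1*(-2209) = 96 + 2209 = 2305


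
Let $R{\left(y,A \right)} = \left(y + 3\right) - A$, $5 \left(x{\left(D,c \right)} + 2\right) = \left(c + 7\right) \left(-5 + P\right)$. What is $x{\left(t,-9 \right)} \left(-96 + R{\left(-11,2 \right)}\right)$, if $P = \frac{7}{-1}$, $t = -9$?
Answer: $- \frac{1484}{5} \approx -296.8$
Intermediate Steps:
$P = -7$ ($P = 7 \left(-1\right) = -7$)
$x{\left(D,c \right)} = - \frac{94}{5} - \frac{12 c}{5}$ ($x{\left(D,c \right)} = -2 + \frac{\left(c + 7\right) \left(-5 - 7\right)}{5} = -2 + \frac{\left(7 + c\right) \left(-12\right)}{5} = -2 + \frac{-84 - 12 c}{5} = -2 - \left(\frac{84}{5} + \frac{12 c}{5}\right) = - \frac{94}{5} - \frac{12 c}{5}$)
$R{\left(y,A \right)} = 3 + y - A$ ($R{\left(y,A \right)} = \left(3 + y\right) - A = 3 + y - A$)
$x{\left(t,-9 \right)} \left(-96 + R{\left(-11,2 \right)}\right) = \left(- \frac{94}{5} - - \frac{108}{5}\right) \left(-96 - 10\right) = \left(- \frac{94}{5} + \frac{108}{5}\right) \left(-96 - 10\right) = \frac{14 \left(-96 - 10\right)}{5} = \frac{14}{5} \left(-106\right) = - \frac{1484}{5}$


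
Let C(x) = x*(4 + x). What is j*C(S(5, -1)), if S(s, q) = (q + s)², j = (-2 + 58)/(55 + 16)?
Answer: 17920/71 ≈ 252.39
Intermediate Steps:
j = 56/71 ≈ 0.78873
j*C(S(5, -1)) = 56*((-1 + 5)²*(4 + (-1 + 5)²))/71 = 56*(4²*(4 + 4²))/71 = 56*(16*(4 + 16))/71 = 56*(16*20)/71 = (56/71)*320 = 17920/71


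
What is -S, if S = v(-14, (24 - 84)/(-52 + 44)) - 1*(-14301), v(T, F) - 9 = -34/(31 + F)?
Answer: -1101802/77 ≈ -14309.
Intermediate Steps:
v(T, F) = 9 - 34/(31 + F)
S = 1101802/77 (S = (245 + 9*((24 - 84)/(-52 + 44)))/(31 + (24 - 84)/(-52 + 44)) - 1*(-14301) = (245 + 9*(-60/(-8)))/(31 - 60/(-8)) + 14301 = (245 + 9*(-60*(-⅛)))/(31 - 60*(-⅛)) + 14301 = (245 + 9*(15/2))/(31 + 15/2) + 14301 = (245 + 135/2)/(77/2) + 14301 = (2/77)*(625/2) + 14301 = 625/77 + 14301 = 1101802/77 ≈ 14309.)
-S = -1*1101802/77 = -1101802/77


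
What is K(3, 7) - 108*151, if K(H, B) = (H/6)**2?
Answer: -65231/4 ≈ -16308.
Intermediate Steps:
K(H, B) = H**2/36 (K(H, B) = (H*(1/6))**2 = (H/6)**2 = H**2/36)
K(3, 7) - 108*151 = (1/36)*3**2 - 108*151 = (1/36)*9 - 16308 = 1/4 - 16308 = -65231/4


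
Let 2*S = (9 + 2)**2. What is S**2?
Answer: 14641/4 ≈ 3660.3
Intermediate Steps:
S = 121/2 (S = (9 + 2)**2/2 = (1/2)*11**2 = (1/2)*121 = 121/2 ≈ 60.500)
S**2 = (121/2)**2 = 14641/4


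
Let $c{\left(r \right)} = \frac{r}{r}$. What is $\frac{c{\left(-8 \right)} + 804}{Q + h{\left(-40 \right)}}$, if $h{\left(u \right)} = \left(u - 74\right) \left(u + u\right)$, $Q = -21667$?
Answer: $- \frac{805}{12547} \approx -0.064159$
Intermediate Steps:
$c{\left(r \right)} = 1$
$h{\left(u \right)} = 2 u \left(-74 + u\right)$ ($h{\left(u \right)} = \left(-74 + u\right) 2 u = 2 u \left(-74 + u\right)$)
$\frac{c{\left(-8 \right)} + 804}{Q + h{\left(-40 \right)}} = \frac{1 + 804}{-21667 + 2 \left(-40\right) \left(-74 - 40\right)} = \frac{805}{-21667 + 2 \left(-40\right) \left(-114\right)} = \frac{805}{-21667 + 9120} = \frac{805}{-12547} = 805 \left(- \frac{1}{12547}\right) = - \frac{805}{12547}$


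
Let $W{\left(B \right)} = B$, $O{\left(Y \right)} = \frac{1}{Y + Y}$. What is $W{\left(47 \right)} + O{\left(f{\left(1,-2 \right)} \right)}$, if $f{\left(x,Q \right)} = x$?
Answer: $\frac{95}{2} \approx 47.5$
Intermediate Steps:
$O{\left(Y \right)} = \frac{1}{2 Y}$
$W{\left(47 \right)} + O{\left(f{\left(1,-2 \right)} \right)} = 47 + \frac{1}{2 \cdot 1} = 47 + \frac{1}{2} \cdot 1 = 47 + \frac{1}{2} = \frac{95}{2}$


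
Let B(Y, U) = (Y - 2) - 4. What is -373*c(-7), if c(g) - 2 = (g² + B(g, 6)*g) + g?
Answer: -50355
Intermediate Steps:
B(Y, U) = -6 + Y (B(Y, U) = (-2 + Y) - 4 = -6 + Y)
c(g) = 2 + g + g² + g*(-6 + g) (c(g) = 2 + ((g² + (-6 + g)*g) + g) = 2 + ((g² + g*(-6 + g)) + g) = 2 + (g + g² + g*(-6 + g)) = 2 + g + g² + g*(-6 + g))
-373*c(-7) = -373*(2 - 5*(-7) + 2*(-7)²) = -373*(2 + 35 + 2*49) = -373*(2 + 35 + 98) = -373*135 = -50355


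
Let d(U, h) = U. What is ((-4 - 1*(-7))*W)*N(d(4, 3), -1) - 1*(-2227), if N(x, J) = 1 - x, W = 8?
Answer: 2155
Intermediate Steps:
((-4 - 1*(-7))*W)*N(d(4, 3), -1) - 1*(-2227) = ((-4 - 1*(-7))*8)*(1 - 1*4) - 1*(-2227) = ((-4 + 7)*8)*(1 - 4) + 2227 = (3*8)*(-3) + 2227 = 24*(-3) + 2227 = -72 + 2227 = 2155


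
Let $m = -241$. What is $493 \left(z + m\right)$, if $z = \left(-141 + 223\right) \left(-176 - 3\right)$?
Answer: $-7355067$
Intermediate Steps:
$z = -14678$ ($z = 82 \left(-179\right) = -14678$)
$493 \left(z + m\right) = 493 \left(-14678 - 241\right) = 493 \left(-14919\right) = -7355067$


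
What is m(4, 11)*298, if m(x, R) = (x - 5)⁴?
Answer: 298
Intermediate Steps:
m(x, R) = (-5 + x)⁴
m(4, 11)*298 = (-5 + 4)⁴*298 = (-1)⁴*298 = 1*298 = 298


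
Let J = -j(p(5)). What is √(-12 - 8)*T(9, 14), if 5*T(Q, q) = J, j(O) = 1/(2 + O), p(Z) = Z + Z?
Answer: -I*√5/30 ≈ -0.074536*I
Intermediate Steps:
p(Z) = 2*Z
J = -1/12 (J = -1/(2 + 2*5) = -1/(2 + 10) = -1/12 ≈ -0.083333)
T(Q, q) = -1/60 (T(Q, q) = (⅕)*(-1/12) = -1/60)
√(-12 - 8)*T(9, 14) = √(-12 - 8)*(-1/60) = √(-20)*(-1/60) = (2*I*√5)*(-1/60) = -I*√5/30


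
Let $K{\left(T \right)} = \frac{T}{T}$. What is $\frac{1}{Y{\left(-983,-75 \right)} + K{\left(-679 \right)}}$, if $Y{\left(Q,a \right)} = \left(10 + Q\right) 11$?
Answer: $- \frac{1}{10702} \approx -9.3441 \cdot 10^{-5}$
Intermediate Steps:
$K{\left(T \right)} = 1$
$Y{\left(Q,a \right)} = 110 + 11 Q$
$\frac{1}{Y{\left(-983,-75 \right)} + K{\left(-679 \right)}} = \frac{1}{\left(110 + 11 \left(-983\right)\right) + 1} = \frac{1}{\left(110 - 10813\right) + 1} = \frac{1}{-10703 + 1} = \frac{1}{-10702} = - \frac{1}{10702}$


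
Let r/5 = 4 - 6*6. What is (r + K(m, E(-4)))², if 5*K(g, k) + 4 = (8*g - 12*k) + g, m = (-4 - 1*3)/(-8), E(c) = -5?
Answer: 34680321/1600 ≈ 21675.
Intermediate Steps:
m = 7/8 (m = (-4 - 3)*(-⅛) = -7*(-⅛) = 7/8 ≈ 0.87500)
K(g, k) = -⅘ - 12*k/5 + 9*g/5 (K(g, k) = -⅘ + ((8*g - 12*k) + g)/5 = -⅘ + ((-12*k + 8*g) + g)/5 = -⅘ + (-12*k + 9*g)/5 = -⅘ + (-12*k/5 + 9*g/5) = -⅘ - 12*k/5 + 9*g/5)
r = -160 (r = 5*(4 - 6*6) = 5*(4 - 36) = 5*(-32) = -160)
(r + K(m, E(-4)))² = (-160 + (-⅘ - 12/5*(-5) + (9/5)*(7/8)))² = (-160 + (-⅘ + 12 + 63/40))² = (-160 + 511/40)² = (-5889/40)² = 34680321/1600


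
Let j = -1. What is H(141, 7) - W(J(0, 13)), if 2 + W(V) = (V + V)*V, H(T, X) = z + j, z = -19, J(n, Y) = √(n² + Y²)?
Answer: -356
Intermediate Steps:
J(n, Y) = √(Y² + n²)
H(T, X) = -20 (H(T, X) = -19 - 1 = -20)
W(V) = -2 + 2*V² (W(V) = -2 + (V + V)*V = -2 + (2*V)*V = -2 + 2*V²)
H(141, 7) - W(J(0, 13)) = -20 - (-2 + 2*(√(13² + 0²))²) = -20 - (-2 + 2*(√(169 + 0))²) = -20 - (-2 + 2*(√169)²) = -20 - (-2 + 2*13²) = -20 - (-2 + 2*169) = -20 - (-2 + 338) = -20 - 1*336 = -20 - 336 = -356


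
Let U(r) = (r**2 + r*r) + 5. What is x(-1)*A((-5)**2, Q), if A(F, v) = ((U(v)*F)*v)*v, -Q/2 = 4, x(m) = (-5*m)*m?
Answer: -1064000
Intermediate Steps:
U(r) = 5 + 2*r**2 (U(r) = (r**2 + r**2) + 5 = 2*r**2 + 5 = 5 + 2*r**2)
x(m) = -5*m**2
Q = -8 (Q = -2*4 = -8)
A(F, v) = F*v**2*(5 + 2*v**2) (A(F, v) = (((5 + 2*v**2)*F)*v)*v = ((F*(5 + 2*v**2))*v)*v = (F*v*(5 + 2*v**2))*v = F*v**2*(5 + 2*v**2))
x(-1)*A((-5)**2, Q) = (-5*(-1)**2)*((-5)**2*(-8)**2*(5 + 2*(-8)**2)) = (-5*1)*(25*64*(5 + 2*64)) = -125*64*(5 + 128) = -125*64*133 = -5*212800 = -1064000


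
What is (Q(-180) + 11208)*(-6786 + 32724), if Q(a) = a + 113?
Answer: 288975258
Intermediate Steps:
Q(a) = 113 + a
(Q(-180) + 11208)*(-6786 + 32724) = ((113 - 180) + 11208)*(-6786 + 32724) = (-67 + 11208)*25938 = 11141*25938 = 288975258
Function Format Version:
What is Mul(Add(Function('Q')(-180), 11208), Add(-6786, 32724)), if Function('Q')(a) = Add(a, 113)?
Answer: 288975258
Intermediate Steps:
Function('Q')(a) = Add(113, a)
Mul(Add(Function('Q')(-180), 11208), Add(-6786, 32724)) = Mul(Add(Add(113, -180), 11208), Add(-6786, 32724)) = Mul(Add(-67, 11208), 25938) = Mul(11141, 25938) = 288975258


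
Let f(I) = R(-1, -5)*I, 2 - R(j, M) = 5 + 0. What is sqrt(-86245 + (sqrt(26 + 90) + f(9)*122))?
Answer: sqrt(-89539 + 2*sqrt(29)) ≈ 299.21*I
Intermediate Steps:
R(j, M) = -3 (R(j, M) = 2 - (5 + 0) = 2 - 1*5 = 2 - 5 = -3)
f(I) = -3*I
sqrt(-86245 + (sqrt(26 + 90) + f(9)*122)) = sqrt(-86245 + (sqrt(26 + 90) - 3*9*122)) = sqrt(-86245 + (sqrt(116) - 27*122)) = sqrt(-86245 + (2*sqrt(29) - 3294)) = sqrt(-86245 + (-3294 + 2*sqrt(29))) = sqrt(-89539 + 2*sqrt(29))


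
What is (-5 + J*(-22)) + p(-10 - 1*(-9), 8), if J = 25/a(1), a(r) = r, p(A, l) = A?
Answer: -556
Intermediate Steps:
J = 25 (J = 25/1 = 25*1 = 25)
(-5 + J*(-22)) + p(-10 - 1*(-9), 8) = (-5 + 25*(-22)) + (-10 - 1*(-9)) = (-5 - 550) + (-10 + 9) = -555 - 1 = -556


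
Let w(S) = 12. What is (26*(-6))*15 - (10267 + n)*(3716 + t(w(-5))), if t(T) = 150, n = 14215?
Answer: -94649752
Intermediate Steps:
(26*(-6))*15 - (10267 + n)*(3716 + t(w(-5))) = (26*(-6))*15 - (10267 + 14215)*(3716 + 150) = -156*15 - 24482*3866 = -2340 - 1*94647412 = -2340 - 94647412 = -94649752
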